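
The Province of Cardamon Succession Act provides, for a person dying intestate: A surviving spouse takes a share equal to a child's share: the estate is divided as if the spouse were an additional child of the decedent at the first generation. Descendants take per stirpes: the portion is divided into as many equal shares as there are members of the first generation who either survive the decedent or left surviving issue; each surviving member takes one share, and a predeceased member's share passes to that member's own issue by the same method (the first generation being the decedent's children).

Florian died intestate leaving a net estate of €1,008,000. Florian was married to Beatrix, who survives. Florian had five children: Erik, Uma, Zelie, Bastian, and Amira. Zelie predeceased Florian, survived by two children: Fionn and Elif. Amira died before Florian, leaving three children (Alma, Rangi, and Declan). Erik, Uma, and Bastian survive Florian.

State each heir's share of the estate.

The spouse counts as an additional share at the children's level, so there are 6 primary shares of €168,000. Beatrix takes one such share (€168,000).
The children's combined portion (€840,000) is divided into 5 shares of €168,000: Erik, Uma, and Bastian each take €168,000; Zelie's €168,000 share passes to Zelie's issue; Amira's €168,000 share passes to Amira's issue.
Zelie's share (€168,000) is divided into 2 shares of €84,000: Fionn and Elif each take €84,000.
Amira's share (€168,000) is divided into 3 shares of €56,000: Alma, Rangi, and Declan each take €56,000.

Beatrix: €168,000; Erik: €168,000; Uma: €168,000; Fionn: €84,000; Elif: €84,000; Bastian: €168,000; Alma: €56,000; Rangi: €56,000; Declan: €56,000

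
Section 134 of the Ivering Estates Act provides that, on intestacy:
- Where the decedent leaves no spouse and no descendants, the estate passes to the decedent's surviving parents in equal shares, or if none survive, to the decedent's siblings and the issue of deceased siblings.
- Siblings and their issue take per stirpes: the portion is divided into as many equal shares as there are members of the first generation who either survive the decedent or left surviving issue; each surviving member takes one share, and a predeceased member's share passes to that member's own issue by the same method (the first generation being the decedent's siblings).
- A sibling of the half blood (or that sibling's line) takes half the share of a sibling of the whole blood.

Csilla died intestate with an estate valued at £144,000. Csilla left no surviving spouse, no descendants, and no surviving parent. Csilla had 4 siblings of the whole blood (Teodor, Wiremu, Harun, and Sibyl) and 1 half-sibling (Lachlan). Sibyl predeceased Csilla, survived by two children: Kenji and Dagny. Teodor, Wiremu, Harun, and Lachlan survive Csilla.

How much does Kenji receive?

The entire £144,000 passes to the siblings and their issue.
Counting each half-blood sibling's line as half a unit, there are 9/2 units in £144,000, so one unit is £32,000. Whole-blood lines (Teodor, Wiremu, Harun, and Sibyl) take £32,000 each; half-blood lines (Lachlan) take £16,000 each.
Sibyl's share (£32,000) is divided into 2 shares of £16,000: Kenji and Dagny each take £16,000.

Kenji receives £16,000.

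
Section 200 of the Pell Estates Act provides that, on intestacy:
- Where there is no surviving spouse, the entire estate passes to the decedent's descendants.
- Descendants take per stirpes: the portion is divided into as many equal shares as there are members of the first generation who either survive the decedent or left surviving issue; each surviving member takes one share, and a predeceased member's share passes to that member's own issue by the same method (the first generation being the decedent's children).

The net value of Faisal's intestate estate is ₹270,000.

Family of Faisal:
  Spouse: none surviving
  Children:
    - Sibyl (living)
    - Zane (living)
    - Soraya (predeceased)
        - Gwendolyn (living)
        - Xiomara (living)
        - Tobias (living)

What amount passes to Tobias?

Tobias receives ₹30,000.

The entire ₹270,000 passes to the descendants.
That amount (₹270,000) is divided into 3 shares of ₹90,000: Sibyl and Zane each take ₹90,000; Soraya's ₹90,000 share passes to Soraya's issue.
Soraya's share (₹90,000) is divided into 3 shares of ₹30,000: Gwendolyn, Xiomara, and Tobias each take ₹30,000.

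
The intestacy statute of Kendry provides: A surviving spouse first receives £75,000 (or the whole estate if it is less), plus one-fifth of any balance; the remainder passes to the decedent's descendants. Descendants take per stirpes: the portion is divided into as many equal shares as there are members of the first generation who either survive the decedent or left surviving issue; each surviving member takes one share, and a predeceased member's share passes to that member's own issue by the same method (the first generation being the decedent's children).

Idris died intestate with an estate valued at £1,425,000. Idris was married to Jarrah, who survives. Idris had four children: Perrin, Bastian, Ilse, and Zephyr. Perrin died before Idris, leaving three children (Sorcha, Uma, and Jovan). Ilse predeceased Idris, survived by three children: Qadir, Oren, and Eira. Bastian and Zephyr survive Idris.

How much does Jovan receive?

Jarrah first takes £75,000, leaving a balance of £1,350,000. Jarrah then takes one-fifth of the balance (£270,000), for a total of £345,000. The remaining £1,080,000 passes to the descendants.
The descendants' portion (£1,080,000) is divided into 4 shares of £270,000: Bastian and Zephyr each take £270,000; Perrin's £270,000 share passes to Perrin's issue; Ilse's £270,000 share passes to Ilse's issue.
Perrin's share (£270,000) is divided into 3 shares of £90,000: Sorcha, Uma, and Jovan each take £90,000.
Ilse's share (£270,000) is divided into 3 shares of £90,000: Qadir, Oren, and Eira each take £90,000.

Jovan receives £90,000.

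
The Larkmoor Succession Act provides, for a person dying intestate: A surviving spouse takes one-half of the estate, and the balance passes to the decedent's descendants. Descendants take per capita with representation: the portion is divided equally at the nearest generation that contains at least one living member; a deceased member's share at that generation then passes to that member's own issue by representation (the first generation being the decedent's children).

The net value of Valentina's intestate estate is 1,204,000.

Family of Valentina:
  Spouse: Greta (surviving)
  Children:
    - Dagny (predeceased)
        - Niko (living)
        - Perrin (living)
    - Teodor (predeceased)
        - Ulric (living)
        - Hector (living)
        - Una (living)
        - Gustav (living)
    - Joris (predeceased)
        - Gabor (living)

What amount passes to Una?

Una receives 86,000.

Greta takes one-half of 1,204,000 = 602,000. The remaining 602,000 passes to the descendants.
No child survives, so the initial division is made at the grandchildren's generation.
The descendants' portion (602,000) is divided into 7 shares of 86,000: Niko, Perrin, Ulric, Hector, Una, Gustav, and Gabor each take 86,000.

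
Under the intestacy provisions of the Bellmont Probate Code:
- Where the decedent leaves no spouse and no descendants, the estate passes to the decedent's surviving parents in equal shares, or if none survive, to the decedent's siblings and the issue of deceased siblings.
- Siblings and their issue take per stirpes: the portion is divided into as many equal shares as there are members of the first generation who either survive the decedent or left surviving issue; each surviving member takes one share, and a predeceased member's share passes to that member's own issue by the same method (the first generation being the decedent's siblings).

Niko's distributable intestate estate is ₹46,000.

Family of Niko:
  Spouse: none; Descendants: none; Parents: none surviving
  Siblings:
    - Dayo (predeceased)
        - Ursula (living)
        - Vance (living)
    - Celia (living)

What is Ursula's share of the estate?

The entire ₹46,000 passes to the siblings and their issue.
That amount (₹46,000) is divided into 2 shares of ₹23,000: Celia takes ₹23,000; Dayo's ₹23,000 share passes to Dayo's issue.
Dayo's share (₹23,000) is divided into 2 shares of ₹11,500: Ursula and Vance each take ₹11,500.

Ursula receives ₹11,500.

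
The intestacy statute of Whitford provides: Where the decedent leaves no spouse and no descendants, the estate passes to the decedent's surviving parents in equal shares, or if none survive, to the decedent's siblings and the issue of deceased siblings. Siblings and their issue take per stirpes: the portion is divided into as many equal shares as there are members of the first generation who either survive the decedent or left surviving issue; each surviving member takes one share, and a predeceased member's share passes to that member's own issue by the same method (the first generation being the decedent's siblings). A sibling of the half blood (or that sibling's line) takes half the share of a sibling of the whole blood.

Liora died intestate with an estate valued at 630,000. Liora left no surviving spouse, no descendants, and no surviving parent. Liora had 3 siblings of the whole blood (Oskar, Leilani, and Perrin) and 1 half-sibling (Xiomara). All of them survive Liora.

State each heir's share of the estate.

Oskar: 180,000; Leilani: 180,000; Perrin: 180,000; Xiomara: 90,000

The entire 630,000 passes to the siblings and their issue.
Counting each half-blood sibling's line as half a unit, there are 7/2 units in 630,000, so one unit is 180,000. Whole-blood lines (Oskar, Leilani, and Perrin) take 180,000 each; half-blood lines (Xiomara) take 90,000 each.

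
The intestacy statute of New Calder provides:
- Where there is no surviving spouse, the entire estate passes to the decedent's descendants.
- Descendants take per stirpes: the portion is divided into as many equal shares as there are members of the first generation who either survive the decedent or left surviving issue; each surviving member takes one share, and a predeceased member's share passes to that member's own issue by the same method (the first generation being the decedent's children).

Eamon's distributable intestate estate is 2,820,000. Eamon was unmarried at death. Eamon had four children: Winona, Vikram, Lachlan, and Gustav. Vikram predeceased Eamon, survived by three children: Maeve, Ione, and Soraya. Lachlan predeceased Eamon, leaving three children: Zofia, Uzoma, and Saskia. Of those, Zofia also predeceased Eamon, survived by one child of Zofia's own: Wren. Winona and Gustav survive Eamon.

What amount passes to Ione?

The entire 2,820,000 passes to the descendants.
That amount (2,820,000) is divided into 4 shares of 705,000: Winona and Gustav each take 705,000; Vikram's 705,000 share passes to Vikram's issue; Lachlan's 705,000 share passes to Lachlan's issue.
Vikram's share (705,000) is divided into 3 shares of 235,000: Maeve, Ione, and Soraya each take 235,000.
Lachlan's share (705,000) is divided into 3 shares of 235,000: Uzoma and Saskia each take 235,000; Zofia's 235,000 share passes to Zofia's issue.
Zofia's share (235,000) passes entirely to Wren.

Ione receives 235,000.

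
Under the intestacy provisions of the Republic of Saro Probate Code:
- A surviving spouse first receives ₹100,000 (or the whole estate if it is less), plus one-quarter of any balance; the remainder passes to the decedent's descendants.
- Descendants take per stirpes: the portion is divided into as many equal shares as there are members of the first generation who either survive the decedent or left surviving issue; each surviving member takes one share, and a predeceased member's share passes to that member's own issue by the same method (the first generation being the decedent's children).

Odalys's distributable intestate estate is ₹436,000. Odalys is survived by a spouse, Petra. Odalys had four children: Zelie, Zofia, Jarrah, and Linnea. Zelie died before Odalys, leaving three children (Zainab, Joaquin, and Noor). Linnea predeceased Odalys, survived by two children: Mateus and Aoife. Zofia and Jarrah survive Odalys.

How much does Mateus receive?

Petra first takes ₹100,000, leaving a balance of ₹336,000. Petra then takes one-quarter of the balance (₹84,000), for a total of ₹184,000. The remaining ₹252,000 passes to the descendants.
The descendants' portion (₹252,000) is divided into 4 shares of ₹63,000: Zofia and Jarrah each take ₹63,000; Zelie's ₹63,000 share passes to Zelie's issue; Linnea's ₹63,000 share passes to Linnea's issue.
Zelie's share (₹63,000) is divided into 3 shares of ₹21,000: Zainab, Joaquin, and Noor each take ₹21,000.
Linnea's share (₹63,000) is divided into 2 shares of ₹31,500: Mateus and Aoife each take ₹31,500.

Mateus receives ₹31,500.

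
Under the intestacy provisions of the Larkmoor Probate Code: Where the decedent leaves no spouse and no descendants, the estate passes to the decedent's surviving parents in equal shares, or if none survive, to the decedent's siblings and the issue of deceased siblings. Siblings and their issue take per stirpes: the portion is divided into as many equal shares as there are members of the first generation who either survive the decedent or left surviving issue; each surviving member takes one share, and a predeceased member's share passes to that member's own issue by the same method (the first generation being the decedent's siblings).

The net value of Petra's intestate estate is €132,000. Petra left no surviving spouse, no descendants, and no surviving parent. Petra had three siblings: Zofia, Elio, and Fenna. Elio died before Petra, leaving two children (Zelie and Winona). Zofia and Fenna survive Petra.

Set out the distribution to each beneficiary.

The entire €132,000 passes to the siblings and their issue.
That amount (€132,000) is divided into 3 shares of €44,000: Zofia and Fenna each take €44,000; Elio's €44,000 share passes to Elio's issue.
Elio's share (€44,000) is divided into 2 shares of €22,000: Zelie and Winona each take €22,000.

Zofia: €44,000; Zelie: €22,000; Winona: €22,000; Fenna: €44,000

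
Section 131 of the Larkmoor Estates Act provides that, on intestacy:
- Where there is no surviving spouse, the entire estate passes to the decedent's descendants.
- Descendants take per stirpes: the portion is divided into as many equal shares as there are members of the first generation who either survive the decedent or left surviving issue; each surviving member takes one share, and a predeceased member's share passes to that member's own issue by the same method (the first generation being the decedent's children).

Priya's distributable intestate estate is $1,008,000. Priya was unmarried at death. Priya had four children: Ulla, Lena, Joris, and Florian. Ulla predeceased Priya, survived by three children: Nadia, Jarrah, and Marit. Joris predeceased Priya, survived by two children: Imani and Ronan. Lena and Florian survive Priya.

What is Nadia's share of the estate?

Nadia receives $84,000.

The entire $1,008,000 passes to the descendants.
That amount ($1,008,000) is divided into 4 shares of $252,000: Lena and Florian each take $252,000; Ulla's $252,000 share passes to Ulla's issue; Joris's $252,000 share passes to Joris's issue.
Ulla's share ($252,000) is divided into 3 shares of $84,000: Nadia, Jarrah, and Marit each take $84,000.
Joris's share ($252,000) is divided into 2 shares of $126,000: Imani and Ronan each take $126,000.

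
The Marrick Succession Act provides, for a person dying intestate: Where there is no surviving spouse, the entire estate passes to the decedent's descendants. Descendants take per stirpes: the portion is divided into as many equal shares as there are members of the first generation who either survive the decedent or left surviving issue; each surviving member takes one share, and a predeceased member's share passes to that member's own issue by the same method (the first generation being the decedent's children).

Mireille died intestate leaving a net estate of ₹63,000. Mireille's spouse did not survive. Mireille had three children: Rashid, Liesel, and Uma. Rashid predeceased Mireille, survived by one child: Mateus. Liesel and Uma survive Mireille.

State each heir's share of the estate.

Mateus: ₹21,000; Liesel: ₹21,000; Uma: ₹21,000

The entire ₹63,000 passes to the descendants.
That amount (₹63,000) is divided into 3 shares of ₹21,000: Liesel and Uma each take ₹21,000; Rashid's ₹21,000 share passes to Rashid's issue.
Rashid's share (₹21,000) passes entirely to Mateus.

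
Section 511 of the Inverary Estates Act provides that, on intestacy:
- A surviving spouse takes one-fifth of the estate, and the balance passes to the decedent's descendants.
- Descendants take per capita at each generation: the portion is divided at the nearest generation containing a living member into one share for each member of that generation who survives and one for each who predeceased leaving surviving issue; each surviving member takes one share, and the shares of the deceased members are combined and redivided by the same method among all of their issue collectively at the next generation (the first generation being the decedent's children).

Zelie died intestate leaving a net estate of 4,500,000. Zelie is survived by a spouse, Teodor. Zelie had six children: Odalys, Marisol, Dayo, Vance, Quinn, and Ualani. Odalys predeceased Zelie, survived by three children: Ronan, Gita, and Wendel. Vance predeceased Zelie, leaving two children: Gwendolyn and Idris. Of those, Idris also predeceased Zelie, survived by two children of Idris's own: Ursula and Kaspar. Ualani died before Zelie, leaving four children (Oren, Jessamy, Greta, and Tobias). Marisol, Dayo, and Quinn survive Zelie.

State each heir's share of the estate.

Teodor: 900,000; Ronan: 200,000; Gita: 200,000; Wendel: 200,000; Marisol: 600,000; Dayo: 600,000; Gwendolyn: 200,000; Ursula: 100,000; Kaspar: 100,000; Quinn: 600,000; Oren: 200,000; Jessamy: 200,000; Greta: 200,000; Tobias: 200,000

Teodor takes one-fifth of 4,500,000 = 900,000. The remaining 3,600,000 passes to the descendants.
The descendants' portion (3,600,000) is divided at the children's generation into 6 shares of 600,000. Marisol, Dayo, and Quinn each take 600,000. The 3 shares of the deceased (Odalys, Vance, and Ualani) are combined into a pool of 1,800,000.
That pool (1,800,000) is divided at the grandchildren's generation into 9 shares of 200,000. Ronan, Gita, Wendel, Gwendolyn, Oren, Jessamy, Greta, and Tobias each take 200,000. The remaining share for the deceased Idris (200,000) is carried to the next generation.
That pool (200,000) is divided at the great-grandchildren's generation equally among Ursula and Kaspar: 100,000 each.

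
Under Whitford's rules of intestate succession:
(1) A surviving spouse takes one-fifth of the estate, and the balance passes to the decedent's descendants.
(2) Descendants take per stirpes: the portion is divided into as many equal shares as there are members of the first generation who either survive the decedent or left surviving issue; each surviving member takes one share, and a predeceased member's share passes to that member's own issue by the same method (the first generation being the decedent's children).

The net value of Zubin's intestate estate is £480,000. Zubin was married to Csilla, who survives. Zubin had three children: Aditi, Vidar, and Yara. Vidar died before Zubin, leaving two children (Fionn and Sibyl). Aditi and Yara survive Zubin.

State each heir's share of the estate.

Csilla: £96,000; Aditi: £128,000; Fionn: £64,000; Sibyl: £64,000; Yara: £128,000

Csilla takes one-fifth of £480,000 = £96,000. The remaining £384,000 passes to the descendants.
The descendants' portion (£384,000) is divided into 3 shares of £128,000: Aditi and Yara each take £128,000; Vidar's £128,000 share passes to Vidar's issue.
Vidar's share (£128,000) is divided into 2 shares of £64,000: Fionn and Sibyl each take £64,000.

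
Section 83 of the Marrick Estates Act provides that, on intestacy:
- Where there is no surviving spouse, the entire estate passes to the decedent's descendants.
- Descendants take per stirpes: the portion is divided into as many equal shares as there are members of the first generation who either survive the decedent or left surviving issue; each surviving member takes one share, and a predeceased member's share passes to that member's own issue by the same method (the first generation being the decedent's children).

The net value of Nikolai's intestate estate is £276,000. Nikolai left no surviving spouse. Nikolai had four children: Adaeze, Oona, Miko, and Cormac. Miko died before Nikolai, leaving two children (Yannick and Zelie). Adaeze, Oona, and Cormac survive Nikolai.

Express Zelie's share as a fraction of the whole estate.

Zelie receives 1/8 of the estate.

The entire £276,000 passes to the descendants.
That amount (£276,000) is divided into 4 shares of £69,000: Adaeze, Oona, and Cormac each take £69,000; Miko's £69,000 share passes to Miko's issue.
Miko's share (£69,000) is divided into 2 shares of £34,500: Yannick and Zelie each take £34,500.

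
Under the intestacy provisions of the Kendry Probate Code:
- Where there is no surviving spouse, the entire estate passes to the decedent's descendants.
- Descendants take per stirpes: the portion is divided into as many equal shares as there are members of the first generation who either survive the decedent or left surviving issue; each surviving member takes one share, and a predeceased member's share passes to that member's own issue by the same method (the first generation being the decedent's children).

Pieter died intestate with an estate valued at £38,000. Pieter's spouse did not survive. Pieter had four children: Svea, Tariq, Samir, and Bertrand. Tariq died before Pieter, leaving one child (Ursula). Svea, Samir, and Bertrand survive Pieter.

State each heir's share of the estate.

The entire £38,000 passes to the descendants.
That amount (£38,000) is divided into 4 shares of £9,500: Svea, Samir, and Bertrand each take £9,500; Tariq's £9,500 share passes to Tariq's issue.
Tariq's share (£9,500) passes entirely to Ursula.

Svea: £9,500; Ursula: £9,500; Samir: £9,500; Bertrand: £9,500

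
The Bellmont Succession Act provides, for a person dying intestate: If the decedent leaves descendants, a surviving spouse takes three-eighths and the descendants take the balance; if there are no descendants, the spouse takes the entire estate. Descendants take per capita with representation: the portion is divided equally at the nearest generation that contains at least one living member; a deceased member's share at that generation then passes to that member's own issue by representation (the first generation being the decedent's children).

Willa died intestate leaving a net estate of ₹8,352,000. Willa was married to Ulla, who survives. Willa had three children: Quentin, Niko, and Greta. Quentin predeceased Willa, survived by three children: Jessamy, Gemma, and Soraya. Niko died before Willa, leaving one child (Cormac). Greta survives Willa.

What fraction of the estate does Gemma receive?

Gemma receives 5/72 of the estate.

Ulla takes three-eighths of ₹8,352,000 = ₹3,132,000. The remaining ₹5,220,000 passes to the descendants.
The descendants' portion (₹5,220,000) is divided into 3 shares of ₹1,740,000: Greta takes ₹1,740,000; Quentin's ₹1,740,000 share passes to Quentin's issue; Niko's ₹1,740,000 share passes to Niko's issue.
Quentin's share (₹1,740,000) is divided into 3 shares of ₹580,000: Jessamy, Gemma, and Soraya each take ₹580,000.
Niko's share (₹1,740,000) passes entirely to Cormac.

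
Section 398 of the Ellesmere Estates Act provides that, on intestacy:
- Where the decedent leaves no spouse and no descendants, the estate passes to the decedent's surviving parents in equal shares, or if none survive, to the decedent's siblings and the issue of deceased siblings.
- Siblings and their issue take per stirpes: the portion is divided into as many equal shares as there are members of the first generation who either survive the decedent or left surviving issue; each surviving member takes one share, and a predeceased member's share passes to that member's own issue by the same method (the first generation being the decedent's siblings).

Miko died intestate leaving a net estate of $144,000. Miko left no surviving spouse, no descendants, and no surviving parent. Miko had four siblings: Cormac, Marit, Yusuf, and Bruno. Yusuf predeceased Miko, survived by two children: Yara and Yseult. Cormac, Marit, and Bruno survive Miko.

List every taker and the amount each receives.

The entire $144,000 passes to the siblings and their issue.
That amount ($144,000) is divided into 4 shares of $36,000: Cormac, Marit, and Bruno each take $36,000; Yusuf's $36,000 share passes to Yusuf's issue.
Yusuf's share ($36,000) is divided into 2 shares of $18,000: Yara and Yseult each take $18,000.

Cormac: $36,000; Marit: $36,000; Yara: $18,000; Yseult: $18,000; Bruno: $36,000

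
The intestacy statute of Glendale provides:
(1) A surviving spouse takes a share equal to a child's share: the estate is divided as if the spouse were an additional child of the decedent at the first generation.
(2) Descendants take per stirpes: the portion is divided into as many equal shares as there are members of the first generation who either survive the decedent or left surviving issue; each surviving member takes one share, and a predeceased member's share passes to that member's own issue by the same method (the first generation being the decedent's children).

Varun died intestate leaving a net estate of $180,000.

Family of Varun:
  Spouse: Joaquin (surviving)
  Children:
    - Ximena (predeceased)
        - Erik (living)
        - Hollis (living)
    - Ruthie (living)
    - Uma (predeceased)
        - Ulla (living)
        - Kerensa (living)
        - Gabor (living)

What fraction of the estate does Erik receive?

The spouse counts as an additional share at the children's level, so there are 4 primary shares of $45,000. Joaquin takes one such share ($45,000).
The children's combined portion ($135,000) is divided into 3 shares of $45,000: Ruthie takes $45,000; Ximena's $45,000 share passes to Ximena's issue; Uma's $45,000 share passes to Uma's issue.
Ximena's share ($45,000) is divided into 2 shares of $22,500: Erik and Hollis each take $22,500.
Uma's share ($45,000) is divided into 3 shares of $15,000: Ulla, Kerensa, and Gabor each take $15,000.

Erik receives 1/8 of the estate.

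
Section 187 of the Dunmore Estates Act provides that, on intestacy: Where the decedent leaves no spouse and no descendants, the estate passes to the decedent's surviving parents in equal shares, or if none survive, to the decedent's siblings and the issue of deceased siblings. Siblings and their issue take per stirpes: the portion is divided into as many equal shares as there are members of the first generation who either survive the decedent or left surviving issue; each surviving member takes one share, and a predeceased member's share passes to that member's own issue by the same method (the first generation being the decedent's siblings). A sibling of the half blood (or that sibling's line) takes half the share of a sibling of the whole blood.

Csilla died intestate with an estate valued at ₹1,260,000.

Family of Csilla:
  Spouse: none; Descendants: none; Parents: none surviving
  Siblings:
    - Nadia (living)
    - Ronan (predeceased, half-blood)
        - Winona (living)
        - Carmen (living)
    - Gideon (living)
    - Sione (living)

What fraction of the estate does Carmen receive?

The entire ₹1,260,000 passes to the siblings and their issue.
Counting each half-blood sibling's line as half a unit, there are 7/2 units in ₹1,260,000, so one unit is ₹360,000. Whole-blood lines (Nadia, Gideon, and Sione) take ₹360,000 each; half-blood lines (Ronan) take ₹180,000 each.
Ronan's share (₹180,000) is divided into 2 shares of ₹90,000: Winona and Carmen each take ₹90,000.

Carmen receives 1/14 of the estate.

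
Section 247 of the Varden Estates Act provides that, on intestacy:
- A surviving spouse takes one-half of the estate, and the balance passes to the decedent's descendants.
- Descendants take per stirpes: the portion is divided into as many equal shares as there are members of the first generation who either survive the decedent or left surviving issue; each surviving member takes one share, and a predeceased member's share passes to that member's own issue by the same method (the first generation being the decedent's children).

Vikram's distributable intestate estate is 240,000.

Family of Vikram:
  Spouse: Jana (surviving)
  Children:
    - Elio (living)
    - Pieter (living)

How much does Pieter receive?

Pieter receives 60,000.

Jana takes one-half of 240,000 = 120,000. The remaining 120,000 passes to the descendants.
The descendants' portion (120,000) is divided into 2 shares of 60,000: Elio and Pieter each take 60,000.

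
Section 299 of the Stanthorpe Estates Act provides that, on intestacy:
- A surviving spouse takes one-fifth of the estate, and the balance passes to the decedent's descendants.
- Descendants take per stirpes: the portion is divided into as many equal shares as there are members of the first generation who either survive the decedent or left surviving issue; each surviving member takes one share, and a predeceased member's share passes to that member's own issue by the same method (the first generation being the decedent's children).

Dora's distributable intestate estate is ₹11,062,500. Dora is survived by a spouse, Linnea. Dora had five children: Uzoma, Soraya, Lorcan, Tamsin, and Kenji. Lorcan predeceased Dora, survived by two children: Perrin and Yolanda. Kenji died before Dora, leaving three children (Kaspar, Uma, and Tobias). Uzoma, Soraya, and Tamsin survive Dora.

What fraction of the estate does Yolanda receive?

Yolanda receives 2/25 of the estate.

Linnea takes one-fifth of ₹11,062,500 = ₹2,212,500. The remaining ₹8,850,000 passes to the descendants.
The descendants' portion (₹8,850,000) is divided into 5 shares of ₹1,770,000: Uzoma, Soraya, and Tamsin each take ₹1,770,000; Lorcan's ₹1,770,000 share passes to Lorcan's issue; Kenji's ₹1,770,000 share passes to Kenji's issue.
Lorcan's share (₹1,770,000) is divided into 2 shares of ₹885,000: Perrin and Yolanda each take ₹885,000.
Kenji's share (₹1,770,000) is divided into 3 shares of ₹590,000: Kaspar, Uma, and Tobias each take ₹590,000.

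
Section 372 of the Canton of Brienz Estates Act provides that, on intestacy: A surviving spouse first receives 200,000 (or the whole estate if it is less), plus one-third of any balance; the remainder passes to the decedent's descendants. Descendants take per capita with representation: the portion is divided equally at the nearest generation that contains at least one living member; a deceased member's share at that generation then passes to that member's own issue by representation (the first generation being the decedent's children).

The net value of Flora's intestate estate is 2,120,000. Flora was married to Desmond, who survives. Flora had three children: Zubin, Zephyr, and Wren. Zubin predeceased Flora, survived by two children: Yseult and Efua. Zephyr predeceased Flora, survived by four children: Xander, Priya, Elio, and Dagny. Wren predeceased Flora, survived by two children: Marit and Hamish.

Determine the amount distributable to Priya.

Desmond first takes 200,000, leaving a balance of 1,920,000. Desmond then takes one-third of the balance (640,000), for a total of 840,000. The remaining 1,280,000 passes to the descendants.
No child survives, so the initial division is made at the grandchildren's generation.
The descendants' portion (1,280,000) is divided into 8 shares of 160,000: Yseult, Efua, Xander, Priya, Elio, Dagny, Marit, and Hamish each take 160,000.

Priya receives 160,000.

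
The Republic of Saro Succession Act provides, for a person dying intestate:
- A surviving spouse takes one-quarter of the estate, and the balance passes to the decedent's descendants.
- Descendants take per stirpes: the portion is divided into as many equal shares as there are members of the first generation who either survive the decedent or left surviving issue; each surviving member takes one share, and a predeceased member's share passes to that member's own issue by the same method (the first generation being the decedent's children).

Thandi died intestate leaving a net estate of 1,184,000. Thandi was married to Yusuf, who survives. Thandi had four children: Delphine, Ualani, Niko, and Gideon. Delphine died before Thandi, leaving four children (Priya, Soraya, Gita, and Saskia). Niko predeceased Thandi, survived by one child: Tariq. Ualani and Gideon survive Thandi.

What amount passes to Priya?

Yusuf takes one-quarter of 1,184,000 = 296,000. The remaining 888,000 passes to the descendants.
The descendants' portion (888,000) is divided into 4 shares of 222,000: Ualani and Gideon each take 222,000; Delphine's 222,000 share passes to Delphine's issue; Niko's 222,000 share passes to Niko's issue.
Delphine's share (222,000) is divided into 4 shares of 55,500: Priya, Soraya, Gita, and Saskia each take 55,500.
Niko's share (222,000) passes entirely to Tariq.

Priya receives 55,500.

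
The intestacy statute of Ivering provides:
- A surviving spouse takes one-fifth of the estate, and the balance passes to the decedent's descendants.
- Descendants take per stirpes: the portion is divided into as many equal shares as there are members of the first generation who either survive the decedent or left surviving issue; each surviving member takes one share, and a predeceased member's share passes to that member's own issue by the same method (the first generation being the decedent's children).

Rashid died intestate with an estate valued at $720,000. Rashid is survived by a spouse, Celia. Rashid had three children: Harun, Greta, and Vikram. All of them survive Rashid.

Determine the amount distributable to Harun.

Harun receives $192,000.

Celia takes one-fifth of $720,000 = $144,000. The remaining $576,000 passes to the descendants.
The descendants' portion ($576,000) is divided into 3 shares of $192,000: Harun, Greta, and Vikram each take $192,000.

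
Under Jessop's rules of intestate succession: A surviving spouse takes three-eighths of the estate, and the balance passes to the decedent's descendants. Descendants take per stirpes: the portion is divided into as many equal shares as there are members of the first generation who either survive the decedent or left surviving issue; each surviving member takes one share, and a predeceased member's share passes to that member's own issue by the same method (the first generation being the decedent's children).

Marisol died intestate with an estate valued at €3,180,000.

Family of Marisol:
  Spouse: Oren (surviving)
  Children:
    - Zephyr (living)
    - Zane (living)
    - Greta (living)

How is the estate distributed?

Oren takes three-eighths of €3,180,000 = €1,192,500. The remaining €1,987,500 passes to the descendants.
The descendants' portion (€1,987,500) is divided into 3 shares of €662,500: Zephyr, Zane, and Greta each take €662,500.

Oren: €1,192,500; Zephyr: €662,500; Zane: €662,500; Greta: €662,500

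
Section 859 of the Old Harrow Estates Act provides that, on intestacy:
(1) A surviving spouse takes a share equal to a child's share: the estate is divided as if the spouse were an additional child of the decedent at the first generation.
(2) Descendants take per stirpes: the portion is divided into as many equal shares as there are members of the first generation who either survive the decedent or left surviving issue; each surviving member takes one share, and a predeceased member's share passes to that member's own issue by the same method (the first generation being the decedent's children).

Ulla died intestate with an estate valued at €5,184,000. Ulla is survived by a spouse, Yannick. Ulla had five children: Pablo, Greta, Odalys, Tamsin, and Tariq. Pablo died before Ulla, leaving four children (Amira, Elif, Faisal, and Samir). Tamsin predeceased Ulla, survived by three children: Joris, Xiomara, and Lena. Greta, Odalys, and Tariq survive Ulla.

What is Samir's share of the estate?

The spouse counts as an additional share at the children's level, so there are 6 primary shares of €864,000. Yannick takes one such share (€864,000).
The children's combined portion (€4,320,000) is divided into 5 shares of €864,000: Greta, Odalys, and Tariq each take €864,000; Pablo's €864,000 share passes to Pablo's issue; Tamsin's €864,000 share passes to Tamsin's issue.
Pablo's share (€864,000) is divided into 4 shares of €216,000: Amira, Elif, Faisal, and Samir each take €216,000.
Tamsin's share (€864,000) is divided into 3 shares of €288,000: Joris, Xiomara, and Lena each take €288,000.

Samir receives €216,000.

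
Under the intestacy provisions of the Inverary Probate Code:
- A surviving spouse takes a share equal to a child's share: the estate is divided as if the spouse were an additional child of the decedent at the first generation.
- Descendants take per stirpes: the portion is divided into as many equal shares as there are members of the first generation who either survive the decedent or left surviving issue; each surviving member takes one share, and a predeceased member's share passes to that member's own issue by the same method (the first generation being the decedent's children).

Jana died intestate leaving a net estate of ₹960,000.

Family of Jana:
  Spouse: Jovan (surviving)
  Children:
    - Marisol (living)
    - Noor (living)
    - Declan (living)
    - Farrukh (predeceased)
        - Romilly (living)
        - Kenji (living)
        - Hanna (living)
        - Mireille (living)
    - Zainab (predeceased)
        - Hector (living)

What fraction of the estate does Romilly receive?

Romilly receives 1/24 of the estate.

The spouse counts as an additional share at the children's level, so there are 6 primary shares of ₹160,000. Jovan takes one such share (₹160,000).
The children's combined portion (₹800,000) is divided into 5 shares of ₹160,000: Marisol, Noor, and Declan each take ₹160,000; Farrukh's ₹160,000 share passes to Farrukh's issue; Zainab's ₹160,000 share passes to Zainab's issue.
Farrukh's share (₹160,000) is divided into 4 shares of ₹40,000: Romilly, Kenji, Hanna, and Mireille each take ₹40,000.
Zainab's share (₹160,000) passes entirely to Hector.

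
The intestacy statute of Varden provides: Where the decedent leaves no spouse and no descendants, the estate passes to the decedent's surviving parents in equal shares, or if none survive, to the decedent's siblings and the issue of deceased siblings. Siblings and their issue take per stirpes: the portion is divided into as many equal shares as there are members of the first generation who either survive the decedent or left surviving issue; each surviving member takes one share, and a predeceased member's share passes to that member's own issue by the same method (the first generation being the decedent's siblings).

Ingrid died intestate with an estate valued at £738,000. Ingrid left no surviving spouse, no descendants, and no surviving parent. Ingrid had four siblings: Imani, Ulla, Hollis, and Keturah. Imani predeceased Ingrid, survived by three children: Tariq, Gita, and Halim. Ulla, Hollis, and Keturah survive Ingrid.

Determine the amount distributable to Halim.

The entire £738,000 passes to the siblings and their issue.
That amount (£738,000) is divided into 4 shares of £184,500: Ulla, Hollis, and Keturah each take £184,500; Imani's £184,500 share passes to Imani's issue.
Imani's share (£184,500) is divided into 3 shares of £61,500: Tariq, Gita, and Halim each take £61,500.

Halim receives £61,500.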